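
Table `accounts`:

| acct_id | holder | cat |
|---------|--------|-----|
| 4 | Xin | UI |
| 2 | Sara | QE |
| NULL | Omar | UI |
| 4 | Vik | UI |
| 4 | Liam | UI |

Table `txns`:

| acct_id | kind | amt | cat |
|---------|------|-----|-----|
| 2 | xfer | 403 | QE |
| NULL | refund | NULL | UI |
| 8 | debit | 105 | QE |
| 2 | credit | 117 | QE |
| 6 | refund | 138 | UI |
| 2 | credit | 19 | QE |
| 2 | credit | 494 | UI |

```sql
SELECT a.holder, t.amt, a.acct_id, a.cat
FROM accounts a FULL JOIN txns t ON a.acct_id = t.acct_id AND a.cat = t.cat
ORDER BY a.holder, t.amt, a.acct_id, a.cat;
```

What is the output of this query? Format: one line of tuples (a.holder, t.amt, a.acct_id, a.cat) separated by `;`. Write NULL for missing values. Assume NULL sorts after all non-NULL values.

(Liam, NULL, 4, UI); (Omar, NULL, NULL, UI); (Sara, 19, 2, QE); (Sara, 117, 2, QE); (Sara, 403, 2, QE); (Vik, NULL, 4, UI); (Xin, NULL, 4, UI); (NULL, 105, NULL, NULL); (NULL, 138, NULL, NULL); (NULL, 494, NULL, NULL); (NULL, NULL, NULL, NULL)

FULL OUTER JOIN keeps every row from both sides; unmatched rows get NULL for the other side's columns.
Matching on a.acct_id = t.acct_id AND a.cat = t.cat. A NULL in a compared column never satisfies the condition.
Matched pairs: 3; unmatched a rows kept: 4; unmatched t rows kept: 4.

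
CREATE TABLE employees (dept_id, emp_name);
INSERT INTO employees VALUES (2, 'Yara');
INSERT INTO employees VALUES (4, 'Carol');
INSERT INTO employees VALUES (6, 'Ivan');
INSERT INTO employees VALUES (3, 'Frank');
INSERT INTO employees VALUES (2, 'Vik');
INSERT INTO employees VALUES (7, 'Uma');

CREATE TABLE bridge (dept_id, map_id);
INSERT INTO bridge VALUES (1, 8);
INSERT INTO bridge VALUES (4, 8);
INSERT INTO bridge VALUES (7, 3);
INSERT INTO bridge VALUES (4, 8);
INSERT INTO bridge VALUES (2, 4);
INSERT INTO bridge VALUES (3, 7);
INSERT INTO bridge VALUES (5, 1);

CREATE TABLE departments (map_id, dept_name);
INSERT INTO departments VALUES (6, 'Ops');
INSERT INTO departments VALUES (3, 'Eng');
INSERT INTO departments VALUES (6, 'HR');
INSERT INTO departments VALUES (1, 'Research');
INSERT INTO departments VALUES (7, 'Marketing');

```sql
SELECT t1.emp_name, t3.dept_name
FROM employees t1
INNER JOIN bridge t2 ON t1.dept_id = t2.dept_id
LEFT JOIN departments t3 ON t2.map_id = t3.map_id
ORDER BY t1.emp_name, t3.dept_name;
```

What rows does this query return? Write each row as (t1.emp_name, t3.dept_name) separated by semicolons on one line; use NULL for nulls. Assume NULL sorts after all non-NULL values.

Step 1 — t1 INNER JOIN t2 on dept_id → 6 row(s).
Then LEFT JOIN `departments t3` on map_id: each of those 6 rows is kept; rows whose t2.map_id has no match in t3 get NULL for t3's columns.

(Carol, NULL); (Carol, NULL); (Frank, Marketing); (Uma, Eng); (Vik, NULL); (Yara, NULL)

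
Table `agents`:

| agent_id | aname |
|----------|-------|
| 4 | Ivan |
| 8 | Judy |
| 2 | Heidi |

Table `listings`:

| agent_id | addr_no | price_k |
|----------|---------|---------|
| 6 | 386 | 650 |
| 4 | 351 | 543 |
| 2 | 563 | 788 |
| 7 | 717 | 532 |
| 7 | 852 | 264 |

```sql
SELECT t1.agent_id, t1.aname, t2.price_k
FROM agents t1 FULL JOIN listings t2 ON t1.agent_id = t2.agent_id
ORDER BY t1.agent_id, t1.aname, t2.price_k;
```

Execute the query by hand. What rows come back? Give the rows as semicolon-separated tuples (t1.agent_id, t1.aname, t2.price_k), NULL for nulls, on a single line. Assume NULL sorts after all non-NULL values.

(2, Heidi, 788); (4, Ivan, 543); (8, Judy, NULL); (NULL, NULL, 264); (NULL, NULL, 532); (NULL, NULL, 650)

FULL OUTER JOIN keeps every row from both sides; unmatched rows get NULL for the other side's columns.
Matching on t1.agent_id = t2.agent_id.
Matched pairs: 2; unmatched t1 rows kept: 1; unmatched t2 rows kept: 3.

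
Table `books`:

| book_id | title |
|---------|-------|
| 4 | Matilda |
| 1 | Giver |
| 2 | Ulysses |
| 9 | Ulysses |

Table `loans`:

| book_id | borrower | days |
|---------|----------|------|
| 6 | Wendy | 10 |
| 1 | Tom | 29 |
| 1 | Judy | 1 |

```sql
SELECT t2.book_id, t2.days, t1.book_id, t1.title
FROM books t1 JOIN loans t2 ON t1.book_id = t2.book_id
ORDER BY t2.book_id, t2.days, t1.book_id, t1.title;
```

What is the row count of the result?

2

INNER JOIN keeps only pairs where the ON condition holds.
Matching on t1.book_id = t2.book_id.
- book_id=4: no matching t2 row, dropped.
- book_id=1: 2 matching t2 row(s), so 2 row(s) emitted.
- book_id=2: no matching t2 row, dropped.
- book_id=9: no matching t2 row, dropped.
Total: 2 rows.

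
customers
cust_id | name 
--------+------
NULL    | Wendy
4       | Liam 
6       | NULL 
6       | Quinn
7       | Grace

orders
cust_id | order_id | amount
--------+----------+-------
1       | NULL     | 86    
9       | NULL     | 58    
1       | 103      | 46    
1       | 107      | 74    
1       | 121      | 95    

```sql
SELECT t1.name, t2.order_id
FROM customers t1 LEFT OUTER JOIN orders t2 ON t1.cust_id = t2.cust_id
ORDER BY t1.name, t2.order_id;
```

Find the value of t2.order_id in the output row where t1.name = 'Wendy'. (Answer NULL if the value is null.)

NULL

LEFT JOIN keeps every row from `customers`; unmatched rows get NULL for `orders`'s columns.
Matching on t1.cust_id = t2.cust_id. A NULL in a compared column never satisfies the condition.
Matched pairs: 0; unmatched t1 rows kept: 5.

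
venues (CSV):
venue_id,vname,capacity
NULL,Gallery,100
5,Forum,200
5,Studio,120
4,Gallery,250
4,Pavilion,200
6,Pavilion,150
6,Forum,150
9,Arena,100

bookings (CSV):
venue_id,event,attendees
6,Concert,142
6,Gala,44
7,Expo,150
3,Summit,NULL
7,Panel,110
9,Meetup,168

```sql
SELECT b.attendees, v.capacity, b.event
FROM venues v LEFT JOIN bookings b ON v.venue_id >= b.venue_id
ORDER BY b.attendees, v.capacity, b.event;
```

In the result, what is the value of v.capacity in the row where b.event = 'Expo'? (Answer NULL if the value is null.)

LEFT JOIN keeps every row from `venues`; unmatched rows get NULL for `bookings`'s columns.
Matching on v.venue_id >= b.venue_id. A NULL in a compared column never satisfies the condition.
Matched pairs: 16; unmatched v rows kept: 1.

100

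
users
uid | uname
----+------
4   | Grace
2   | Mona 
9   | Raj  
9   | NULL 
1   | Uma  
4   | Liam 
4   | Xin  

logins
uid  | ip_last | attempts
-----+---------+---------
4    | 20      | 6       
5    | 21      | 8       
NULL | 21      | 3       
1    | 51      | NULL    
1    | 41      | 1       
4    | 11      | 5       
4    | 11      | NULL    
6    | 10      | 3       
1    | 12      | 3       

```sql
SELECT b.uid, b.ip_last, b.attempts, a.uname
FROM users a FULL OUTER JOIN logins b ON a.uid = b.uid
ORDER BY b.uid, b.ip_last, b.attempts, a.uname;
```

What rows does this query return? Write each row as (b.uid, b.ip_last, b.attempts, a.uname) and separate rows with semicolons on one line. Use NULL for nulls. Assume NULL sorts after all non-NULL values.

(1, 12, 3, Uma); (1, 41, 1, Uma); (1, 51, NULL, Uma); (4, 11, 5, Grace); (4, 11, 5, Liam); (4, 11, 5, Xin); (4, 11, NULL, Grace); (4, 11, NULL, Liam); (4, 11, NULL, Xin); (4, 20, 6, Grace); (4, 20, 6, Liam); (4, 20, 6, Xin); (5, 21, 8, NULL); (6, 10, 3, NULL); (NULL, 21, 3, NULL); (NULL, NULL, NULL, Mona); (NULL, NULL, NULL, Raj); (NULL, NULL, NULL, NULL)

FULL OUTER JOIN keeps every row from both sides; unmatched rows get NULL for the other side's columns.
Matching on a.uid = b.uid. A NULL in a compared column never satisfies the condition.
Matched pairs: 12; unmatched a rows kept: 3; unmatched b rows kept: 3.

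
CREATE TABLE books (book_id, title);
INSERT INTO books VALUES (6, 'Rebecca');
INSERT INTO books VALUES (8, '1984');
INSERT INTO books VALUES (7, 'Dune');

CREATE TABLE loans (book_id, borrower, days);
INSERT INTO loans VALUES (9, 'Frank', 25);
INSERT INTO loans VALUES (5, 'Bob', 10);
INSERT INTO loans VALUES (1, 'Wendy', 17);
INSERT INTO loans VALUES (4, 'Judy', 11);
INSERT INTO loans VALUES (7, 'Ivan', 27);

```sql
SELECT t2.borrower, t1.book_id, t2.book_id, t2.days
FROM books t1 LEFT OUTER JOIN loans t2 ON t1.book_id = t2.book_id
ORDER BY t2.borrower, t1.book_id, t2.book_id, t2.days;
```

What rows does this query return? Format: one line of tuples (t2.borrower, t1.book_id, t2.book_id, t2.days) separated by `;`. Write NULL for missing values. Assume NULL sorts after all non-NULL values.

(Ivan, 7, 7, 27); (NULL, 6, NULL, NULL); (NULL, 8, NULL, NULL)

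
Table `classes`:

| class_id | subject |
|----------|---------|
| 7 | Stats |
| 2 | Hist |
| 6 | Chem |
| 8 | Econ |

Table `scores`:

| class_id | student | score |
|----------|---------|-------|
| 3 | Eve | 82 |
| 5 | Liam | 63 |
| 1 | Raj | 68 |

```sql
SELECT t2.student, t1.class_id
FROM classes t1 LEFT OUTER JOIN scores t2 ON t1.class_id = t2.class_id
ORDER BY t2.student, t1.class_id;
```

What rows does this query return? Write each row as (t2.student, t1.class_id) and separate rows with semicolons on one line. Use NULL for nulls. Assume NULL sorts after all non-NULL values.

LEFT JOIN keeps every row from `classes`; unmatched rows get NULL for `scores`'s columns.
Matching on t1.class_id = t2.class_id.
- t1 (class_id=7) has no partner → padded with NULL.
- t1 (class_id=2) has no partner → padded with NULL.
- t1 (class_id=6) has no partner → padded with NULL.
- t1 (class_id=8) has no partner → padded with NULL.
After projecting and ordering:
t2.student | t1.class_id
NULL | 2
NULL | 6
NULL | 7
NULL | 8

(NULL, 2); (NULL, 6); (NULL, 7); (NULL, 8)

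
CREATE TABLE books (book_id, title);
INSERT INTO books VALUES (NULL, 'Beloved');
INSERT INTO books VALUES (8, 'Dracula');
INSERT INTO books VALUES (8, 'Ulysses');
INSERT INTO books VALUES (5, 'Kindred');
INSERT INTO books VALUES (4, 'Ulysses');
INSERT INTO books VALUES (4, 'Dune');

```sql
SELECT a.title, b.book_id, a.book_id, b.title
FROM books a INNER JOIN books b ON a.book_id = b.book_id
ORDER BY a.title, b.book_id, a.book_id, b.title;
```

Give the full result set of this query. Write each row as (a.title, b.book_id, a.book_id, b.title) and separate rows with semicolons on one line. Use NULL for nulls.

(Dracula, 8, 8, Dracula); (Dracula, 8, 8, Ulysses); (Dune, 4, 4, Dune); (Dune, 4, 4, Ulysses); (Kindred, 5, 5, Kindred); (Ulysses, 4, 4, Dune); (Ulysses, 4, 4, Ulysses); (Ulysses, 8, 8, Dracula); (Ulysses, 8, 8, Ulysses)

INNER JOIN keeps only pairs where the ON condition holds.
Matching on a.book_id = b.book_id. A NULL in a compared column never satisfies the condition.
Matched pairs: 9.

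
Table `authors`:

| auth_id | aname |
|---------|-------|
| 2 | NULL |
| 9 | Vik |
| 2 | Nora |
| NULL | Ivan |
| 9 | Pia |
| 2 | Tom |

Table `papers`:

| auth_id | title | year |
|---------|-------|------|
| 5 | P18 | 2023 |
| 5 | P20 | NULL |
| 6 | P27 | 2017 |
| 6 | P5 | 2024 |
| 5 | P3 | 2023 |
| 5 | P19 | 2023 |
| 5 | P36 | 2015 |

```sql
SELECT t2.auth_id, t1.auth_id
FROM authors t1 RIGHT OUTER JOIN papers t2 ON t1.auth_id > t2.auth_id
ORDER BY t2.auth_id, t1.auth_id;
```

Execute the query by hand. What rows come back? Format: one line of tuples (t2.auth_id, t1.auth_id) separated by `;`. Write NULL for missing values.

(5, 9); (5, 9); (5, 9); (5, 9); (5, 9); (5, 9); (5, 9); (5, 9); (5, 9); (5, 9); (6, 9); (6, 9); (6, 9); (6, 9)

RIGHT JOIN keeps every row from `papers`; unmatched rows get NULL for `authors`'s columns.
Matching on t1.auth_id > t2.auth_id. A NULL in a compared column never satisfies the condition.
Matched pairs: 14; unmatched t2 rows kept: 0.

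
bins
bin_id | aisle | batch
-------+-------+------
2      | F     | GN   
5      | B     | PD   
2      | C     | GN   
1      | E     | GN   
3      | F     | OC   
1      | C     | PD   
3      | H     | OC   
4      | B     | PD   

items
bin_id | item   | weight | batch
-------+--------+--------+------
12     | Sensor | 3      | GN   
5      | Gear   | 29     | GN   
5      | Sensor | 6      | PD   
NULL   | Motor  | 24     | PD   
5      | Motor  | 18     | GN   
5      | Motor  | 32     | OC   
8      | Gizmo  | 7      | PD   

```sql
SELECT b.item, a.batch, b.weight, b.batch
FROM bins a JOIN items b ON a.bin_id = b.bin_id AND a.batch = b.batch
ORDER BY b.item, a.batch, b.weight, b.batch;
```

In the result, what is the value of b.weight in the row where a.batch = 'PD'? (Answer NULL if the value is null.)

INNER JOIN keeps only pairs where the ON condition holds.
Matching on a.bin_id = b.bin_id AND a.batch = b.batch. A NULL in a compared column never satisfies the condition.
- a (bin_id=2, batch=GN) has no partner → excluded.
- a (bin_id=5, batch=PD) pairs with 1 row(s) of b.
- a (bin_id=2, batch=GN) has no partner → excluded.
- a (bin_id=1, batch=GN) has no partner → excluded.
- a (bin_id=3, batch=OC) has no partner → excluded.
- a (bin_id=1, batch=PD) has no partner → excluded.
- a (bin_id=3, batch=OC) has no partner → excluded.
- a (bin_id=4, batch=PD) has no partner → excluded.

6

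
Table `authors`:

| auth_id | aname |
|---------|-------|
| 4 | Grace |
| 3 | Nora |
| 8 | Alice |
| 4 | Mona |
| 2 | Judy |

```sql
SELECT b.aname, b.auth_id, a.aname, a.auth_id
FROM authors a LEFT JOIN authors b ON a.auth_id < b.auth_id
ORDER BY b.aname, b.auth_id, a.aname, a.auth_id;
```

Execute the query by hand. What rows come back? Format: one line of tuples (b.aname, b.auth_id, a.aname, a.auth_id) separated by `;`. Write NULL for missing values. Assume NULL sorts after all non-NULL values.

(Alice, 8, Grace, 4); (Alice, 8, Judy, 2); (Alice, 8, Mona, 4); (Alice, 8, Nora, 3); (Grace, 4, Judy, 2); (Grace, 4, Nora, 3); (Mona, 4, Judy, 2); (Mona, 4, Nora, 3); (Nora, 3, Judy, 2); (NULL, NULL, Alice, 8)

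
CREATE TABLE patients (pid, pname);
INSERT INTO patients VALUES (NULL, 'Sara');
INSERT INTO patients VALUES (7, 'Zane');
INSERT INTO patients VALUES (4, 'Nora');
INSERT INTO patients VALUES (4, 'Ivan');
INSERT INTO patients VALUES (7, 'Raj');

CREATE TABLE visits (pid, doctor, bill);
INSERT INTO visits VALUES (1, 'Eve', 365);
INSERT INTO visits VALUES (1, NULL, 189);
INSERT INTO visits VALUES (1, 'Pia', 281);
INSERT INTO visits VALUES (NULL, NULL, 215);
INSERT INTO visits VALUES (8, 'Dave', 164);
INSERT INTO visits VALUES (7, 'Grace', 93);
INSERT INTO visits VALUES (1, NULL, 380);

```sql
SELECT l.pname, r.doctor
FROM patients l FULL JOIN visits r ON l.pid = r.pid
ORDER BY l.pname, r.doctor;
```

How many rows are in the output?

FULL OUTER JOIN keeps every row from both sides; unmatched rows get NULL for the other side's columns.
Matching on l.pid = r.pid. A NULL in a compared column never satisfies the condition.
Matched pairs: 2; unmatched l rows kept: 3; unmatched r rows kept: 6.
Total: 2 matched + 9 padded = 11 rows.

11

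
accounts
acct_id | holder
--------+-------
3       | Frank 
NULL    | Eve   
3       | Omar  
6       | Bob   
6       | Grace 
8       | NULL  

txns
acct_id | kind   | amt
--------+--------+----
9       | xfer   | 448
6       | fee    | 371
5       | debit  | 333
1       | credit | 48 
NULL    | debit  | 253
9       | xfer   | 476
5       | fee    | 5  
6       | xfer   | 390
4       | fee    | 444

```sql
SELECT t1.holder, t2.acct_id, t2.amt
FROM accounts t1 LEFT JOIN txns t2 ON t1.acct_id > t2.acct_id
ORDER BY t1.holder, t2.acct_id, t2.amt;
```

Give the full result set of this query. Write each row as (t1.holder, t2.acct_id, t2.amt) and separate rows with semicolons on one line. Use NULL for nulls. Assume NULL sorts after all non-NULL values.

(Bob, 1, 48); (Bob, 4, 444); (Bob, 5, 5); (Bob, 5, 333); (Eve, NULL, NULL); (Frank, 1, 48); (Grace, 1, 48); (Grace, 4, 444); (Grace, 5, 5); (Grace, 5, 333); (Omar, 1, 48); (NULL, 1, 48); (NULL, 4, 444); (NULL, 5, 5); (NULL, 5, 333); (NULL, 6, 371); (NULL, 6, 390)

LEFT JOIN keeps every row from `accounts`; unmatched rows get NULL for `txns`'s columns.
Matching on t1.acct_id > t2.acct_id. A NULL in a compared column never satisfies the condition.
- t1 (acct_id=3) pairs with 1 row(s) of t2.
- t1 (acct_id=NULL) has no partner → padded with NULL.
- t1 (acct_id=3) pairs with 1 row(s) of t2.
- t1 (acct_id=6) pairs with 4 row(s) of t2.
- t1 (acct_id=6) pairs with 4 row(s) of t2.
- t1 (acct_id=8) pairs with 6 row(s) of t2.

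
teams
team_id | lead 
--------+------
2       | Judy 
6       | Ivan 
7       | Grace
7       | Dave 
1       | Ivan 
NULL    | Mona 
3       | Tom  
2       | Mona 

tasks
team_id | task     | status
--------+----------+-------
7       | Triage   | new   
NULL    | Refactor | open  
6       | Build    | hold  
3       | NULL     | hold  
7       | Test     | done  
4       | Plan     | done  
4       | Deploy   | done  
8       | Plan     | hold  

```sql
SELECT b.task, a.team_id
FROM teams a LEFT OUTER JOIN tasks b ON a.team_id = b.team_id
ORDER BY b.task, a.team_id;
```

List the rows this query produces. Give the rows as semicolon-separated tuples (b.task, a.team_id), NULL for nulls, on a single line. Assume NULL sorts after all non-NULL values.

(Build, 6); (Test, 7); (Test, 7); (Triage, 7); (Triage, 7); (NULL, 1); (NULL, 2); (NULL, 2); (NULL, 3); (NULL, NULL)

LEFT JOIN keeps every row from `teams`; unmatched rows get NULL for `tasks`'s columns.
Matching on a.team_id = b.team_id. A NULL in a compared column never satisfies the condition.
- a row (team_id=2): no match → kept, b columns NULL.
- a row (team_id=6): matches 1 b row(s) → 1 output row(s).
- a row (team_id=7): matches 2 b row(s) → 2 output row(s).
- a row (team_id=7): matches 2 b row(s) → 2 output row(s).
- a row (team_id=1): no match → kept, b columns NULL.
- a row (team_id=NULL): no match → kept, b columns NULL.
- a row (team_id=3): matches 1 b row(s) → 1 output row(s).
- a row (team_id=2): no match → kept, b columns NULL.
After projecting and ordering:
b.task | a.team_id
Build | 6
Test | 7
Test | 7
Triage | 7
Triage | 7
NULL | 1
NULL | 2
NULL | 2
NULL | 3
NULL | NULL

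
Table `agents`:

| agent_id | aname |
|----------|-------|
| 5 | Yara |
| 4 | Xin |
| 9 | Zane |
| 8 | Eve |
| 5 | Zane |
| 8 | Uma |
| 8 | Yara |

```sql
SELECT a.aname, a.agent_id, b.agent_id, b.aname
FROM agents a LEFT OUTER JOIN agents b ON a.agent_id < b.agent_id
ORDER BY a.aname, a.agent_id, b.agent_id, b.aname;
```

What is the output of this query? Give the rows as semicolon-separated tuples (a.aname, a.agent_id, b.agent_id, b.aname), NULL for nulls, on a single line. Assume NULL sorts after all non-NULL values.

LEFT JOIN keeps every row from `agents a`; unmatched rows get NULL for `agents b`'s columns.
Matching on a.agent_id < b.agent_id.
Matched pairs: 17; unmatched a rows kept: 1.

(Eve, 8, 9, Zane); (Uma, 8, 9, Zane); (Xin, 4, 5, Yara); (Xin, 4, 5, Zane); (Xin, 4, 8, Eve); (Xin, 4, 8, Uma); (Xin, 4, 8, Yara); (Xin, 4, 9, Zane); (Yara, 5, 8, Eve); (Yara, 5, 8, Uma); (Yara, 5, 8, Yara); (Yara, 5, 9, Zane); (Yara, 8, 9, Zane); (Zane, 5, 8, Eve); (Zane, 5, 8, Uma); (Zane, 5, 8, Yara); (Zane, 5, 9, Zane); (Zane, 9, NULL, NULL)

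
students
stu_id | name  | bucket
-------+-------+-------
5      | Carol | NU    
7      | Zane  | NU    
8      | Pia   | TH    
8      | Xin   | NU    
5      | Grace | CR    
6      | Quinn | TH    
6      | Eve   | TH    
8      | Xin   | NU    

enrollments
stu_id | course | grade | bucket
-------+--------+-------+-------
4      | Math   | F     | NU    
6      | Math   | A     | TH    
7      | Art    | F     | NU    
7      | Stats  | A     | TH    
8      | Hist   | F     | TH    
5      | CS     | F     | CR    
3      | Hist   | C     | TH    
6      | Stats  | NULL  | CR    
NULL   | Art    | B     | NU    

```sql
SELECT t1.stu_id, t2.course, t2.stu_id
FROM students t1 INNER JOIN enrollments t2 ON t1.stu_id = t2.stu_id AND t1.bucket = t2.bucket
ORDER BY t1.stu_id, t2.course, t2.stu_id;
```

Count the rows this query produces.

5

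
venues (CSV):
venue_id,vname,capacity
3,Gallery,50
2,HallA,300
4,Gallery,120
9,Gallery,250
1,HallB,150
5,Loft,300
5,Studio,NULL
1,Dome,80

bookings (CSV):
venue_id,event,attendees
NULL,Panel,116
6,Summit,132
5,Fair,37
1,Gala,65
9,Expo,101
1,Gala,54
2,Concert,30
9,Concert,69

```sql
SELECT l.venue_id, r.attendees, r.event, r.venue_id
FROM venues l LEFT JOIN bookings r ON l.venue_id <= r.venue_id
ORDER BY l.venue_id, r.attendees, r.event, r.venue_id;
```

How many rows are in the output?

37

LEFT JOIN keeps every row from `venues`; unmatched rows get NULL for `bookings`'s columns.
Matching on l.venue_id <= r.venue_id. A NULL in a compared column never satisfies the condition.
- l row (venue_id=3): matches 4 r row(s) → 4 output row(s).
- l row (venue_id=2): matches 5 r row(s) → 5 output row(s).
- l row (venue_id=4): matches 4 r row(s) → 4 output row(s).
- l row (venue_id=9): matches 2 r row(s) → 2 output row(s).
- l row (venue_id=1): matches 7 r row(s) → 7 output row(s).
- l row (venue_id=5): matches 4 r row(s) → 4 output row(s).
- l row (venue_id=5): matches 4 r row(s) → 4 output row(s).
- l row (venue_id=1): matches 7 r row(s) → 7 output row(s).
Total: 37 rows.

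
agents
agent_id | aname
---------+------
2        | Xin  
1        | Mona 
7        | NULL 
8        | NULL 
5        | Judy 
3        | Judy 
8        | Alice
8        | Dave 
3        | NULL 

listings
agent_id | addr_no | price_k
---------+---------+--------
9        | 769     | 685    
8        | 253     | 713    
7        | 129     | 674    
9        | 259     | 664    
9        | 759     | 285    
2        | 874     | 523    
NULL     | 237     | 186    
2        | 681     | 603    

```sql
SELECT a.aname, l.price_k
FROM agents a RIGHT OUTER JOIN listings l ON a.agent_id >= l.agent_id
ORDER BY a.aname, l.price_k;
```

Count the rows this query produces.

RIGHT JOIN keeps every row from `listings`; unmatched rows get NULL for `agents`'s columns.
Matching on a.agent_id >= l.agent_id. A NULL in a compared column never satisfies the condition.
- agent_id=2: 2 matching l row(s), so 2 row(s) emitted.
- agent_id=1: no matching l row.
- agent_id=7: 3 matching l row(s), so 3 row(s) emitted.
- agent_id=8: 4 matching l row(s), so 4 row(s) emitted.
- agent_id=5: 2 matching l row(s), so 2 row(s) emitted.
- agent_id=3: 2 matching l row(s), so 2 row(s) emitted.
- agent_id=8: 4 matching l row(s), so 4 row(s) emitted.
- agent_id=8: 4 matching l row(s), so 4 row(s) emitted.
- agent_id=3: 2 matching l row(s), so 2 row(s) emitted.
- 4 row(s) from l found no a partner → padded with NULL.
Total: 23 matched + 4 padded = 27 rows.

27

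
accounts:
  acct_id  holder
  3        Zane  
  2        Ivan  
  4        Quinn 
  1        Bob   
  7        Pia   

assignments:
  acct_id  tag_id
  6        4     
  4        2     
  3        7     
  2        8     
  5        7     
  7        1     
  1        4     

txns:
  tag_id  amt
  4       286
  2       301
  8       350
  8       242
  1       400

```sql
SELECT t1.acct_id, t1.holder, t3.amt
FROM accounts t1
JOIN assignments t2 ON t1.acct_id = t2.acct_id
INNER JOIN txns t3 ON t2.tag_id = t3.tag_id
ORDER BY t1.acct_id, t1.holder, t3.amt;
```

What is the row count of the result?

5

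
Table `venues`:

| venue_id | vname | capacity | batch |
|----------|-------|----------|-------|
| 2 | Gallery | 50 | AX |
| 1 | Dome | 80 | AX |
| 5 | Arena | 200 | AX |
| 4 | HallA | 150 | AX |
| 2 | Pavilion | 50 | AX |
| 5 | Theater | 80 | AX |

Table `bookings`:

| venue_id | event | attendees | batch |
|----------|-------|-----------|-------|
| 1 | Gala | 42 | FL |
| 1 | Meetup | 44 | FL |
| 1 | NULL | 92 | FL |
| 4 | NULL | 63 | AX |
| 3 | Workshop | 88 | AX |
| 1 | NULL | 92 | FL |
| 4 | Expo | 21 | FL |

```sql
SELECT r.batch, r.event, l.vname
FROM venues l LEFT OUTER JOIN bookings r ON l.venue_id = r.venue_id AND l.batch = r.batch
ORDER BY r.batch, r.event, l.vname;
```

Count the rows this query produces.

6

LEFT JOIN keeps every row from `venues`; unmatched rows get NULL for `bookings`'s columns.
Matching on l.venue_id = r.venue_id AND l.batch = r.batch.
- l row (venue_id=2, batch=AX): no match → kept, r columns NULL.
- l row (venue_id=1, batch=AX): no match → kept, r columns NULL.
- l row (venue_id=5, batch=AX): no match → kept, r columns NULL.
- l row (venue_id=4, batch=AX): matches 1 r row(s) → 1 output row(s).
- l row (venue_id=2, batch=AX): no match → kept, r columns NULL.
- l row (venue_id=5, batch=AX): no match → kept, r columns NULL.
Total: 1 matched + 5 padded = 6 rows.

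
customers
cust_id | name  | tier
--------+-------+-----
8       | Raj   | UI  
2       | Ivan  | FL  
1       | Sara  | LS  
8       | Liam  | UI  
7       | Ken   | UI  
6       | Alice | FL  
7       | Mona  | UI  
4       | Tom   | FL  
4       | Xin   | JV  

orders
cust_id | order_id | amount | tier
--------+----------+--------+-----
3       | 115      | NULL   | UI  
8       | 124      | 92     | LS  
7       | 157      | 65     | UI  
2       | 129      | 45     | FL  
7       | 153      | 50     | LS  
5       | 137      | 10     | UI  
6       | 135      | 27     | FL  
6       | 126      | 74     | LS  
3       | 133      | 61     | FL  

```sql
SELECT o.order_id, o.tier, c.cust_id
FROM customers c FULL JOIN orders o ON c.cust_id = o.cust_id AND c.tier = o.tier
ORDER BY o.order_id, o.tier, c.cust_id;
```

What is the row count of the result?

15

FULL OUTER JOIN keeps every row from both sides; unmatched rows get NULL for the other side's columns.
Matching on c.cust_id = o.cust_id AND c.tier = o.tier.
- c row (cust_id=8, tier=UI): no match → kept, o columns NULL.
- c row (cust_id=2, tier=FL): matches 1 o row(s) → 1 output row(s).
- c row (cust_id=1, tier=LS): no match → kept, o columns NULL.
- c row (cust_id=8, tier=UI): no match → kept, o columns NULL.
- c row (cust_id=7, tier=UI): matches 1 o row(s) → 1 output row(s).
- c row (cust_id=6, tier=FL): matches 1 o row(s) → 1 output row(s).
- c row (cust_id=7, tier=UI): matches 1 o row(s) → 1 output row(s).
- c row (cust_id=4, tier=FL): no match → kept, o columns NULL.
- c row (cust_id=4, tier=JV): no match → kept, o columns NULL.
- plus 6 unmatched o row(s), each kept with NULL c columns.
Total: 4 matched + 11 padded = 15 rows.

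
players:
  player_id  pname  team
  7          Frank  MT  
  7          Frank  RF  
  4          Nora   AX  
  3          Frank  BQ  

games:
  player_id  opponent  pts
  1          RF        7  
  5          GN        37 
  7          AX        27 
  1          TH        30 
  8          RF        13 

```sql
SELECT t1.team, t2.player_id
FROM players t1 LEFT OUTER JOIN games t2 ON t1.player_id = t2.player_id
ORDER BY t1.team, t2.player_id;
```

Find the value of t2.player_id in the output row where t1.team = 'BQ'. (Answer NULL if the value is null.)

LEFT JOIN keeps every row from `players`; unmatched rows get NULL for `games`'s columns.
Matching on t1.player_id = t2.player_id.
- t1 row (player_id=7): matches 1 t2 row(s) → 1 output row(s).
- t1 row (player_id=7): matches 1 t2 row(s) → 1 output row(s).
- t1 row (player_id=4): no match → kept, t2 columns NULL.
- t1 row (player_id=3): no match → kept, t2 columns NULL.

NULL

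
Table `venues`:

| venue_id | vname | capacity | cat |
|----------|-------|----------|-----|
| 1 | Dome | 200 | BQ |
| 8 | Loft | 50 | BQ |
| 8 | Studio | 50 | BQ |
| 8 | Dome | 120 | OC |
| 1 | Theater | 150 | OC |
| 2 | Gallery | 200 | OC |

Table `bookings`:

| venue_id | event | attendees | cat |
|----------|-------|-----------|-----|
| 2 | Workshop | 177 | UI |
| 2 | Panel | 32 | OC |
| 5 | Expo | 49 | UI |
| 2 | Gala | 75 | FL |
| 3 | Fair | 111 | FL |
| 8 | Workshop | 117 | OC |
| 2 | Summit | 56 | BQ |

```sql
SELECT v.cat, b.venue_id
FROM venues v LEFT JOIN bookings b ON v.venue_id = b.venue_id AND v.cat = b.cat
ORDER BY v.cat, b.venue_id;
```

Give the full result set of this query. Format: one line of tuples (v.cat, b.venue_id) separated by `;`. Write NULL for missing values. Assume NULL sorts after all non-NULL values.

LEFT JOIN keeps every row from `venues`; unmatched rows get NULL for `bookings`'s columns.
Matching on v.venue_id = b.venue_id AND v.cat = b.cat.
Matched pairs: 2; unmatched v rows kept: 4.

(BQ, NULL); (BQ, NULL); (BQ, NULL); (OC, 2); (OC, 8); (OC, NULL)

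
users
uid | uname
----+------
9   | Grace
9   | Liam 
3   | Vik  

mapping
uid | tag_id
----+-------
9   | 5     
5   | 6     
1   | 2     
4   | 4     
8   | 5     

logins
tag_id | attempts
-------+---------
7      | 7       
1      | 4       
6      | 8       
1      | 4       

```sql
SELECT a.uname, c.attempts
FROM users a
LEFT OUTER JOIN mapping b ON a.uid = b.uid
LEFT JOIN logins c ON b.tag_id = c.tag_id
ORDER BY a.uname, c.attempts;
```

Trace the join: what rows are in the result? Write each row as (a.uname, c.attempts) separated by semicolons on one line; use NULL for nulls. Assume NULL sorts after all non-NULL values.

(Grace, NULL); (Liam, NULL); (Vik, NULL)

Step 1 — a LEFT JOIN b on uid → 3 row(s).
Then LEFT JOIN `logins c` on tag_id: each of those 3 rows is kept; rows whose b.tag_id has no match in c get NULL for c's columns.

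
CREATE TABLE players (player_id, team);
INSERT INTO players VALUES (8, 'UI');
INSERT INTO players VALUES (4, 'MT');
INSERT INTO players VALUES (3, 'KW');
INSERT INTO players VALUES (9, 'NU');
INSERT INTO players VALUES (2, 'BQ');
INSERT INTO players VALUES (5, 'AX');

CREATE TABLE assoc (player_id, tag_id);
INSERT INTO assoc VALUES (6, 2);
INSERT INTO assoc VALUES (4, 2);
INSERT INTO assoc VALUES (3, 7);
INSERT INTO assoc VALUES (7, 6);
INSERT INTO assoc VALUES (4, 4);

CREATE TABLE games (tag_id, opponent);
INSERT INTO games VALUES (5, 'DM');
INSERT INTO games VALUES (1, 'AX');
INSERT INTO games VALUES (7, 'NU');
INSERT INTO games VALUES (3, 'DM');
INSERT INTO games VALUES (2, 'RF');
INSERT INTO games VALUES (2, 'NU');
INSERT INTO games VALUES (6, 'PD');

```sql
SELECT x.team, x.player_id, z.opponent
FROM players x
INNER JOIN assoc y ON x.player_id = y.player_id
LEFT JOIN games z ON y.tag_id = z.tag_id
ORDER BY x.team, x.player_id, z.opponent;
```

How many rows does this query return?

Step 1 — x INNER JOIN y on player_id → 3 row(s).
Then LEFT JOIN `games z` on tag_id: each of those 3 rows is kept; rows whose y.tag_id has no match in z get NULL for z's columns.
Result: 4 row(s).

4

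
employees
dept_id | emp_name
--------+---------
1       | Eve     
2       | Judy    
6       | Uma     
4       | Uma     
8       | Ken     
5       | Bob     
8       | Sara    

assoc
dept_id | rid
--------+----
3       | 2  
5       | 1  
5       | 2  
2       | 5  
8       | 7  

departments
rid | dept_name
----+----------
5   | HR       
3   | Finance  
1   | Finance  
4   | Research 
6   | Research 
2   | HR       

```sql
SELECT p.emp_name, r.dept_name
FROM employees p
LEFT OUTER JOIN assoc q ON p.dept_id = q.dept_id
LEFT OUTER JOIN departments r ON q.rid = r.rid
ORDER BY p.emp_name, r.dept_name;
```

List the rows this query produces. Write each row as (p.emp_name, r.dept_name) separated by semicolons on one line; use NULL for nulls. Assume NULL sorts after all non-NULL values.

Evaluate left to right. First `employees p LEFT JOIN assoc q` on dept_id: 8 row(s).
Then LEFT JOIN `departments r` on rid: each of those 8 rows is kept; rows whose q.rid has no match in r get NULL for r's columns.

(Bob, Finance); (Bob, HR); (Eve, NULL); (Judy, HR); (Ken, NULL); (Sara, NULL); (Uma, NULL); (Uma, NULL)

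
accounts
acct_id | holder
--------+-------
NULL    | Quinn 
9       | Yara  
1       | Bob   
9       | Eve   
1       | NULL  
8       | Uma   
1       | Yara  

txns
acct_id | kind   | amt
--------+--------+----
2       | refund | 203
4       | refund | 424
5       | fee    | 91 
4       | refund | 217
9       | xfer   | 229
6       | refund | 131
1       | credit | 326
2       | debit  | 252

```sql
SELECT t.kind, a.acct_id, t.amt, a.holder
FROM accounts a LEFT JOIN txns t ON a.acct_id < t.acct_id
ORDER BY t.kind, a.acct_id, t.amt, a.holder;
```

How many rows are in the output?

25

LEFT JOIN keeps every row from `accounts`; unmatched rows get NULL for `txns`'s columns.
Matching on a.acct_id < t.acct_id. A NULL in a compared column never satisfies the condition.
- a[0] acct_id=NULL → no match; kept with NULLs on the t side.
- a[1] acct_id=9 → no match; kept with NULLs on the t side.
- a[2] acct_id=1 → 7 match(es) in t → 7 row(s).
- a[3] acct_id=9 → no match; kept with NULLs on the t side.
- a[4] acct_id=1 → 7 match(es) in t → 7 row(s).
- a[5] acct_id=8 → 1 match(es) in t → 1 row(s).
- a[6] acct_id=1 → 7 match(es) in t → 7 row(s).
Total: 22 matched + 3 padded = 25 rows.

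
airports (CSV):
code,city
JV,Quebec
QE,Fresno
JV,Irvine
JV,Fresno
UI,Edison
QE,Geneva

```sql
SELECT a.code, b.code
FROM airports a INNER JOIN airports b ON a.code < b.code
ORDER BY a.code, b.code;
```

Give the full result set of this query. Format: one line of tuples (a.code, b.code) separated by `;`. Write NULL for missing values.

INNER JOIN keeps only pairs where the ON condition holds.
Matching on a.code < b.code.
- a[0] code=JV → 3 match(es) in b → 3 row(s).
- a[1] code=QE → 1 match(es) in b → 1 row(s).
- a[2] code=JV → 3 match(es) in b → 3 row(s).
- a[3] code=JV → 3 match(es) in b → 3 row(s).
- a[4] code=UI → no match; dropped.
- a[5] code=QE → 1 match(es) in b → 1 row(s).

(JV, QE); (JV, QE); (JV, QE); (JV, QE); (JV, QE); (JV, QE); (JV, UI); (JV, UI); (JV, UI); (QE, UI); (QE, UI)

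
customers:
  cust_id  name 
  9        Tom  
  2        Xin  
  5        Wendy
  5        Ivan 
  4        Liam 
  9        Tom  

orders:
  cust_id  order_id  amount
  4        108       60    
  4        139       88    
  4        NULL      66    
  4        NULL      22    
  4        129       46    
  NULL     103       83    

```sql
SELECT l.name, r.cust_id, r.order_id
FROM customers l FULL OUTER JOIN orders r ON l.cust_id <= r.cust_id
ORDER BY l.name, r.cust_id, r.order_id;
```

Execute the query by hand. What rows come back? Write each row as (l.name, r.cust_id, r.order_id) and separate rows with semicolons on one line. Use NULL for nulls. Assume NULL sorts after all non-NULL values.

(Ivan, NULL, NULL); (Liam, 4, 108); (Liam, 4, 129); (Liam, 4, 139); (Liam, 4, NULL); (Liam, 4, NULL); (Tom, NULL, NULL); (Tom, NULL, NULL); (Wendy, NULL, NULL); (Xin, 4, 108); (Xin, 4, 129); (Xin, 4, 139); (Xin, 4, NULL); (Xin, 4, NULL); (NULL, NULL, 103)

FULL OUTER JOIN keeps every row from both sides; unmatched rows get NULL for the other side's columns.
Matching on l.cust_id <= r.cust_id. A NULL in a compared column never satisfies the condition.
Matched pairs: 10; unmatched l rows kept: 4; unmatched r rows kept: 1.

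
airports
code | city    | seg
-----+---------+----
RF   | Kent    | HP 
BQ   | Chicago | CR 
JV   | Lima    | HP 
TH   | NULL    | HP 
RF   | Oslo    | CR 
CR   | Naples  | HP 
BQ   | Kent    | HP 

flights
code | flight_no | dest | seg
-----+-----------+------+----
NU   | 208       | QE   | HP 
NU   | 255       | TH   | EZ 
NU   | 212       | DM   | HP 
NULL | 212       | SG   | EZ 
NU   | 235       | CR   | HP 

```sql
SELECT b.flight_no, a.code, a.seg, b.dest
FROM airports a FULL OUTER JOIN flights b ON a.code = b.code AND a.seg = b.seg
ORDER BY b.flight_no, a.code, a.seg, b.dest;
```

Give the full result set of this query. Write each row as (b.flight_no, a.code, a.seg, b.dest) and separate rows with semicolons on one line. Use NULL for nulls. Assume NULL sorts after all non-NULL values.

(208, NULL, NULL, QE); (212, NULL, NULL, DM); (212, NULL, NULL, SG); (235, NULL, NULL, CR); (255, NULL, NULL, TH); (NULL, BQ, CR, NULL); (NULL, BQ, HP, NULL); (NULL, CR, HP, NULL); (NULL, JV, HP, NULL); (NULL, RF, CR, NULL); (NULL, RF, HP, NULL); (NULL, TH, HP, NULL)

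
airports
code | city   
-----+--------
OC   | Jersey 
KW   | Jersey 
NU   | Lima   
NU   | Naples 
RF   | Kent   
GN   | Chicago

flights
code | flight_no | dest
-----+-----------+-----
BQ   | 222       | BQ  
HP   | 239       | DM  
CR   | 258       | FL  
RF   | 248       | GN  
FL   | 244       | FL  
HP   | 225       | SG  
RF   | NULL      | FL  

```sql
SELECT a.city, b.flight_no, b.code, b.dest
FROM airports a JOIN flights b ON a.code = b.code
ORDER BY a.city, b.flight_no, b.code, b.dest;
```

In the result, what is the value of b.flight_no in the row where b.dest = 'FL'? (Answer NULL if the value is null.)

INNER JOIN keeps only pairs where the ON condition holds.
Matching on a.code = b.code.
- a (code=OC) has no partner → excluded.
- a (code=KW) has no partner → excluded.
- a (code=NU) has no partner → excluded.
- a (code=NU) has no partner → excluded.
- a (code=RF) pairs with 2 row(s) of b.
- a (code=GN) has no partner → excluded.

NULL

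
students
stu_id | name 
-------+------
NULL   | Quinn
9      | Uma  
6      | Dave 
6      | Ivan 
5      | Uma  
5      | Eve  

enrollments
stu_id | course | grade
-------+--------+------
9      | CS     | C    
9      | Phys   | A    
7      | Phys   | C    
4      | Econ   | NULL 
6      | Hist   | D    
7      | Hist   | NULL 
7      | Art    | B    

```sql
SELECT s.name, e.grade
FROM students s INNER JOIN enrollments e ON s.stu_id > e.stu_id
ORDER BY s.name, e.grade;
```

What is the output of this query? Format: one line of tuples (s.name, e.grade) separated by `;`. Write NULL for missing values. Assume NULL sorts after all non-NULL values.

(Dave, NULL); (Eve, NULL); (Ivan, NULL); (Uma, B); (Uma, C); (Uma, D); (Uma, NULL); (Uma, NULL); (Uma, NULL)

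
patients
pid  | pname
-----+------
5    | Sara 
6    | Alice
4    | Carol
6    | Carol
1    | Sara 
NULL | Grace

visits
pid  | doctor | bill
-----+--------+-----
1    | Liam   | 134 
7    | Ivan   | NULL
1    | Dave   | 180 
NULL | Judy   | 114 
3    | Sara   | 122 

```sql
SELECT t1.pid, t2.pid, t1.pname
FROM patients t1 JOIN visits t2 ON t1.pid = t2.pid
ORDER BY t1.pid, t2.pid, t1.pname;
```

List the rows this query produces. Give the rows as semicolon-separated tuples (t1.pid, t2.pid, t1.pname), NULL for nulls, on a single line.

INNER JOIN keeps only pairs where the ON condition holds.
Matching on t1.pid = t2.pid. A NULL in a compared column never satisfies the condition.
Matched pairs: 2.

(1, 1, Sara); (1, 1, Sara)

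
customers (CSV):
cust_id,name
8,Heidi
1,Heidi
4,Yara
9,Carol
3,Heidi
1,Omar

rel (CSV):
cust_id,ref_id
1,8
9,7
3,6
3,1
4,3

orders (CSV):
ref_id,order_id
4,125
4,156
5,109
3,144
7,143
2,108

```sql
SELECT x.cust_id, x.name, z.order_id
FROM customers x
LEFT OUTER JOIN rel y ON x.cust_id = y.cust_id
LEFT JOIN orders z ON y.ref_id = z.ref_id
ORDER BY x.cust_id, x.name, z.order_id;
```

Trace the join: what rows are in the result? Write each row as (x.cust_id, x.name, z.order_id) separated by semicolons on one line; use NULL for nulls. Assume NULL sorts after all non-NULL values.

Step 1 — x LEFT JOIN y on cust_id → 7 row(s).
Then LEFT JOIN `orders z` on ref_id: each of those 7 rows is kept; rows whose y.ref_id has no match in z get NULL for z's columns.

(1, Heidi, NULL); (1, Omar, NULL); (3, Heidi, NULL); (3, Heidi, NULL); (4, Yara, 144); (8, Heidi, NULL); (9, Carol, 143)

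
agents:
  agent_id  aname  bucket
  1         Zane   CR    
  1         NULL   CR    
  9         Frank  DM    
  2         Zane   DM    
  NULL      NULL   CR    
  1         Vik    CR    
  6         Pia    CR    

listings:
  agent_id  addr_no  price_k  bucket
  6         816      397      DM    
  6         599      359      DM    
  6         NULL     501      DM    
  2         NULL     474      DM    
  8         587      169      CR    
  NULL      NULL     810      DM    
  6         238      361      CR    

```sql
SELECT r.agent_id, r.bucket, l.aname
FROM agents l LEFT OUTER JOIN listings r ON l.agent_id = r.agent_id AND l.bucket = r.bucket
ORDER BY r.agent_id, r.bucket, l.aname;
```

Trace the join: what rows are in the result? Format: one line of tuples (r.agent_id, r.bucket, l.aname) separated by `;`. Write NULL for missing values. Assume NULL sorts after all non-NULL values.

(2, DM, Zane); (6, CR, Pia); (NULL, NULL, Frank); (NULL, NULL, Vik); (NULL, NULL, Zane); (NULL, NULL, NULL); (NULL, NULL, NULL)

LEFT JOIN keeps every row from `agents`; unmatched rows get NULL for `listings`'s columns.
Matching on l.agent_id = r.agent_id AND l.bucket = r.bucket. A NULL in a compared column never satisfies the condition.
Matched pairs: 2; unmatched l rows kept: 5.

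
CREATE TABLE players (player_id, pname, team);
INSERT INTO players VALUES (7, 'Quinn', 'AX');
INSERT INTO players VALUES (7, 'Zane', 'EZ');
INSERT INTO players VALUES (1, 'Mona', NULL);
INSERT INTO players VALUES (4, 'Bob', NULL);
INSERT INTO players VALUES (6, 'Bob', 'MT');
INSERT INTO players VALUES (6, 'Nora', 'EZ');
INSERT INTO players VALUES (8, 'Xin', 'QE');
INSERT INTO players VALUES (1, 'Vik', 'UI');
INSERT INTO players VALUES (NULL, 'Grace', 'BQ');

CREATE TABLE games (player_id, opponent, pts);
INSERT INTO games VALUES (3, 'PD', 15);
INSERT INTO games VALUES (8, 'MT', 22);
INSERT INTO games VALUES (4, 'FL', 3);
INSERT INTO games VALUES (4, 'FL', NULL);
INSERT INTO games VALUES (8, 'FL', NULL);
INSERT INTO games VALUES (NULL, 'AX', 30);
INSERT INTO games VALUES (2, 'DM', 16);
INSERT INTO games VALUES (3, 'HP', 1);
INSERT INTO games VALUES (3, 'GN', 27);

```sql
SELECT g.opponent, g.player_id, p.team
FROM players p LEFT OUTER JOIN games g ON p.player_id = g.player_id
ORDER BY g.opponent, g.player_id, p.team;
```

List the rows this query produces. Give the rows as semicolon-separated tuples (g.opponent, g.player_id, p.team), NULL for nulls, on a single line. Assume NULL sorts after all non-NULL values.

(FL, 4, NULL); (FL, 4, NULL); (FL, 8, QE); (MT, 8, QE); (NULL, NULL, AX); (NULL, NULL, BQ); (NULL, NULL, EZ); (NULL, NULL, EZ); (NULL, NULL, MT); (NULL, NULL, UI); (NULL, NULL, NULL)

LEFT JOIN keeps every row from `players`; unmatched rows get NULL for `games`'s columns.
Matching on p.player_id = g.player_id. A NULL in a compared column never satisfies the condition.
- player_id=7: no g row matches, row kept with g columns NULL.
- player_id=7: no g row matches, row kept with g columns NULL.
- player_id=1: no g row matches, row kept with g columns NULL.
- player_id=4: 2 matching g row(s), so 2 row(s) emitted.
- player_id=6: no g row matches, row kept with g columns NULL.
- player_id=6: no g row matches, row kept with g columns NULL.
- player_id=8: 2 matching g row(s), so 2 row(s) emitted.
- player_id=1: no g row matches, row kept with g columns NULL.
- player_id=NULL: no g row matches, row kept with g columns NULL.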